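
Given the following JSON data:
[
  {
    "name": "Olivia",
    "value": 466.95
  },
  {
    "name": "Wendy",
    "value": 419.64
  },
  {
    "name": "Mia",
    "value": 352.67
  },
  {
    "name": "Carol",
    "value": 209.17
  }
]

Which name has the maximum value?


Comparing values:
  Olivia: 466.95
  Wendy: 419.64
  Mia: 352.67
  Carol: 209.17
Maximum: Olivia (466.95)

ANSWER: Olivia


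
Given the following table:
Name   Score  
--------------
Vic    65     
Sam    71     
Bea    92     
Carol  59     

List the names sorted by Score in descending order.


Sorting by Score (descending):
  Bea: 92
  Sam: 71
  Vic: 65
  Carol: 59


ANSWER: Bea, Sam, Vic, Carol


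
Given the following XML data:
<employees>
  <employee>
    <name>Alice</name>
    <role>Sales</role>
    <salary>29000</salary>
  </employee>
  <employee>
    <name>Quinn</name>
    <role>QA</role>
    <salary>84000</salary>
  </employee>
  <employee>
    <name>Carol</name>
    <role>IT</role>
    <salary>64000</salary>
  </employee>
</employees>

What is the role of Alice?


Searching for <employee> with <name>Alice</name>
Found at position 1
<role>Sales</role>

ANSWER: Sales


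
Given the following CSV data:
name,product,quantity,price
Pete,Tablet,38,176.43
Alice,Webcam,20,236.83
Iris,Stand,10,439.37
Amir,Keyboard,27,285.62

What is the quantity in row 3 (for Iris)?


Row 3: Iris
Column 'quantity' = 10

ANSWER: 10


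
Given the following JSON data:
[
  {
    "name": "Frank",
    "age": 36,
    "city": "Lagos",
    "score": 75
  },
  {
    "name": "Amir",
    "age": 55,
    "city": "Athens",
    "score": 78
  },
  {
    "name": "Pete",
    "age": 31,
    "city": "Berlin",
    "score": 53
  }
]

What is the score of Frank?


Looking up record where name = Frank
Record index: 0
Field 'score' = 75

ANSWER: 75


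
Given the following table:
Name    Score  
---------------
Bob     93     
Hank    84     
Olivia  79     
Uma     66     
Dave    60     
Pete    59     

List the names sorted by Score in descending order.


Sorting by Score (descending):
  Bob: 93
  Hank: 84
  Olivia: 79
  Uma: 66
  Dave: 60
  Pete: 59


ANSWER: Bob, Hank, Olivia, Uma, Dave, Pete


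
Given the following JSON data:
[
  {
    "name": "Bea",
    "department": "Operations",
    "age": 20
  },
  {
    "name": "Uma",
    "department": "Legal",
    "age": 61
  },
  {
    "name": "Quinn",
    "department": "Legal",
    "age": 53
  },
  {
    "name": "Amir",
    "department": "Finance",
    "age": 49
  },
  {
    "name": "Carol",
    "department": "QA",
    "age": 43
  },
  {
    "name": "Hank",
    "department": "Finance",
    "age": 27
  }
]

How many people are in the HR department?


Scanning records for department = HR
  No matches found
Count: 0

ANSWER: 0


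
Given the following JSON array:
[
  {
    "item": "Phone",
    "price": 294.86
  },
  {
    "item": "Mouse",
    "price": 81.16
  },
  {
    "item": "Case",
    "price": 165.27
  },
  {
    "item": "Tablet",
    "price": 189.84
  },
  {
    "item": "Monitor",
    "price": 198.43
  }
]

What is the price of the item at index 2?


Array index 2 -> Case
price = 165.27

ANSWER: 165.27


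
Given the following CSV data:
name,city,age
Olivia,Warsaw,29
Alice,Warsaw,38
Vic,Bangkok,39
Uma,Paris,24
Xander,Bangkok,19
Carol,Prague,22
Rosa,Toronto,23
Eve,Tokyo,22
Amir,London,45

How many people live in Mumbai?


Scanning city column for 'Mumbai':
Total matches: 0

ANSWER: 0


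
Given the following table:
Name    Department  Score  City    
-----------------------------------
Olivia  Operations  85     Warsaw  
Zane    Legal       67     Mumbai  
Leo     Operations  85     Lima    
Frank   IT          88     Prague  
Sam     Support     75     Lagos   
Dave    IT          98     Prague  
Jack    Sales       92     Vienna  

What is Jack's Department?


Row 7: Jack
Department = Sales

ANSWER: Sales


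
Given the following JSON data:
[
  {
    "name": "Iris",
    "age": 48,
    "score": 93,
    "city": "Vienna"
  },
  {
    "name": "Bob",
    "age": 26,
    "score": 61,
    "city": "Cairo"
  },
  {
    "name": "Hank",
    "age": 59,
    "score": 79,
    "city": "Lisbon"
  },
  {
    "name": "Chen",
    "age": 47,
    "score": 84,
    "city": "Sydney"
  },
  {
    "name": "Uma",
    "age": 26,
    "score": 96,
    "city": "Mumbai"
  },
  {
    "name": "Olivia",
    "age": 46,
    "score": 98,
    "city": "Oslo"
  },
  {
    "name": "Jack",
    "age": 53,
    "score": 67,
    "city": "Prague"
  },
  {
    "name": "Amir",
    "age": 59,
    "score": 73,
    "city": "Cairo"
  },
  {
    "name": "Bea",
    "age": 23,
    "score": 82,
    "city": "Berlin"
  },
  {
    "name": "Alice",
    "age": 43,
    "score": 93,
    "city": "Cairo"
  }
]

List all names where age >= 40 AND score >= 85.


Checking both conditions:
  Iris (age=48, score=93) -> YES
  Bob (age=26, score=61) -> no
  Hank (age=59, score=79) -> no
  Chen (age=47, score=84) -> no
  Uma (age=26, score=96) -> no
  Olivia (age=46, score=98) -> YES
  Jack (age=53, score=67) -> no
  Amir (age=59, score=73) -> no
  Bea (age=23, score=82) -> no
  Alice (age=43, score=93) -> YES


ANSWER: Iris, Olivia, Alice


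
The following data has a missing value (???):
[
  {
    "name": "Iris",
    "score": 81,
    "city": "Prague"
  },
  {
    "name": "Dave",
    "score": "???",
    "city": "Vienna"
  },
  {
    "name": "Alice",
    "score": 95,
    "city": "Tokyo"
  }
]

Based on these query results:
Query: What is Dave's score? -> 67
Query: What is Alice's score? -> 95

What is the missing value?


The missing value is Dave's score
From query: Dave's score = 67

ANSWER: 67


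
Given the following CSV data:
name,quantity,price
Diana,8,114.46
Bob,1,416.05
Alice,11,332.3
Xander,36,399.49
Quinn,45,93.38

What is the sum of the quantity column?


Values in 'quantity' column:
  Row 1: 8
  Row 2: 1
  Row 3: 11
  Row 4: 36
  Row 5: 45
Sum = 8 + 1 + 11 + 36 + 45 = 101

ANSWER: 101


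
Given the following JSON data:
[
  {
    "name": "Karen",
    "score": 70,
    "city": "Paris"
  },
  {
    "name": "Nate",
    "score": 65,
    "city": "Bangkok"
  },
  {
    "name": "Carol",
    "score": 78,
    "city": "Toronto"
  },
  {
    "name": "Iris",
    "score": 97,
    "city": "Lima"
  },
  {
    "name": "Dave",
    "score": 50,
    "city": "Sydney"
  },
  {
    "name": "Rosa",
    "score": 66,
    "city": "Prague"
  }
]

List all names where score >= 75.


Filtering records where score >= 75:
  Karen (score=70) -> no
  Nate (score=65) -> no
  Carol (score=78) -> YES
  Iris (score=97) -> YES
  Dave (score=50) -> no
  Rosa (score=66) -> no


ANSWER: Carol, Iris


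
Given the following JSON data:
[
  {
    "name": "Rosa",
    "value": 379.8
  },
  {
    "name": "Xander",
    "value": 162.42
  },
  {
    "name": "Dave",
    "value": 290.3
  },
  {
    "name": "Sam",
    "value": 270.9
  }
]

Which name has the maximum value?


Comparing values:
  Rosa: 379.8
  Xander: 162.42
  Dave: 290.3
  Sam: 270.9
Maximum: Rosa (379.8)

ANSWER: Rosa


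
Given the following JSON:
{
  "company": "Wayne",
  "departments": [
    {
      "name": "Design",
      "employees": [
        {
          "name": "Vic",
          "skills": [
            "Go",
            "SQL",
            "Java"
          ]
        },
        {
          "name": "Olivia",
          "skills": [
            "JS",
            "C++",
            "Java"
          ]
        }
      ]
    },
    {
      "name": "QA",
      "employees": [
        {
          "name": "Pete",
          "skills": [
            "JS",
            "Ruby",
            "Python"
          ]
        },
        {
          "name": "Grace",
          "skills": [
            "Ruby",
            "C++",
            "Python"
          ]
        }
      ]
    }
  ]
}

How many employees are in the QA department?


Path: departments[1].employees
Count: 2

ANSWER: 2


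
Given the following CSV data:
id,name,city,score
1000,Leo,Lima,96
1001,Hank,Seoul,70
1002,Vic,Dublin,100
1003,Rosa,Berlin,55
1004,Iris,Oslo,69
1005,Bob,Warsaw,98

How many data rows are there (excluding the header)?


Counting rows (excluding header):
Header: id,name,city,score
Data rows: 6

ANSWER: 6


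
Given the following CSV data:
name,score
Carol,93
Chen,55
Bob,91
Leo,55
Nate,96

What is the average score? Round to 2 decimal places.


Scores: 93, 55, 91, 55, 96
Sum = 390
Count = 5
Average = 390 / 5 = 78.00

ANSWER: 78.00


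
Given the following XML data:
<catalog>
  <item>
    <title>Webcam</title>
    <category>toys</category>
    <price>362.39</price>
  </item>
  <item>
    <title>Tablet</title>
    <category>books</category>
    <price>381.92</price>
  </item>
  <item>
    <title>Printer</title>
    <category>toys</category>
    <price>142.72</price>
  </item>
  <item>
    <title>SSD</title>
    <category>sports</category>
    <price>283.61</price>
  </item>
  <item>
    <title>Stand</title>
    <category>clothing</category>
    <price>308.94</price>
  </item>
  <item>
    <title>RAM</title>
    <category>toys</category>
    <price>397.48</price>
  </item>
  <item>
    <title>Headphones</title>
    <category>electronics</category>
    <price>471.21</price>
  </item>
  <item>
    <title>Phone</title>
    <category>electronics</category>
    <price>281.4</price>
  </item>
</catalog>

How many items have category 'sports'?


Scanning <item> elements for <category>sports</category>:
  Item 4: SSD -> MATCH
Count: 1

ANSWER: 1


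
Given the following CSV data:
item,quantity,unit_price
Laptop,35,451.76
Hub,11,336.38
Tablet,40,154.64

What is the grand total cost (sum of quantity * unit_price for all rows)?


Computing row totals:
  Laptop: 35 * 451.76 = 15811.6
  Hub: 11 * 336.38 = 3700.18
  Tablet: 40 * 154.64 = 6185.6
Grand total = 15811.6 + 3700.18 + 6185.6 = 25697.38

ANSWER: 25697.38


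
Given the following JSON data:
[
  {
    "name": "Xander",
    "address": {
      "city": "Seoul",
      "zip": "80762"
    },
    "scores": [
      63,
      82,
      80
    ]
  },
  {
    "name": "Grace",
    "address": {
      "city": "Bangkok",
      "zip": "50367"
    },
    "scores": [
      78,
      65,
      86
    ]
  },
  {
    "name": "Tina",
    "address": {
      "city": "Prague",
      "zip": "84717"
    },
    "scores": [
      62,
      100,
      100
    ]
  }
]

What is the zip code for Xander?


Path: records[0].address.zip
Value: 80762

ANSWER: 80762


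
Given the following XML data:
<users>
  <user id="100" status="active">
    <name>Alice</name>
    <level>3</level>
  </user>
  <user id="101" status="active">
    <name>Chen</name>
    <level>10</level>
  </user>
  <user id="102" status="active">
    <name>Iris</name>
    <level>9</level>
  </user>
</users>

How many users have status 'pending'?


Counting users with status='pending':
Count: 0

ANSWER: 0


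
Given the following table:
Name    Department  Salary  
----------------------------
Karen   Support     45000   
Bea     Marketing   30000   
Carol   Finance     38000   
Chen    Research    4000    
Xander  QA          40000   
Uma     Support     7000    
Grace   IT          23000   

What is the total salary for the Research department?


Research department members:
  Chen: 4000
Total = 4000 = 4000

ANSWER: 4000


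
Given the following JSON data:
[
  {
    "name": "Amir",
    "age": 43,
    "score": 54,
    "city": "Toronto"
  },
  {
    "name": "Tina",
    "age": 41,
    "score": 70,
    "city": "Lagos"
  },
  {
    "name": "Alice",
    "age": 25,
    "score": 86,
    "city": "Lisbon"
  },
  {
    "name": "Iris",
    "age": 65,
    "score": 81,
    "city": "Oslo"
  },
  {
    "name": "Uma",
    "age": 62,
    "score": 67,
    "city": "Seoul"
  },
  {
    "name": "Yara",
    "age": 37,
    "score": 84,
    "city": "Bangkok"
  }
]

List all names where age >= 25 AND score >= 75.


Checking both conditions:
  Amir (age=43, score=54) -> no
  Tina (age=41, score=70) -> no
  Alice (age=25, score=86) -> YES
  Iris (age=65, score=81) -> YES
  Uma (age=62, score=67) -> no
  Yara (age=37, score=84) -> YES


ANSWER: Alice, Iris, Yara


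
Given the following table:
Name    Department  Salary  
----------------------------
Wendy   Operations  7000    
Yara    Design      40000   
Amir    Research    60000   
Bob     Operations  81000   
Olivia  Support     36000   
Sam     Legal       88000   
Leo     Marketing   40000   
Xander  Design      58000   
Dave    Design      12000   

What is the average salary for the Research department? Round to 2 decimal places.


Research department members:
  Amir: 60000
Sum = 60000
Count = 1
Average = 60000 / 1 = 60000.00

ANSWER: 60000.00


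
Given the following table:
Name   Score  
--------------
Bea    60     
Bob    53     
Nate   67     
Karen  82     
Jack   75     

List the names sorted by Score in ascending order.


Sorting by Score (ascending):
  Bob: 53
  Bea: 60
  Nate: 67
  Jack: 75
  Karen: 82


ANSWER: Bob, Bea, Nate, Jack, Karen


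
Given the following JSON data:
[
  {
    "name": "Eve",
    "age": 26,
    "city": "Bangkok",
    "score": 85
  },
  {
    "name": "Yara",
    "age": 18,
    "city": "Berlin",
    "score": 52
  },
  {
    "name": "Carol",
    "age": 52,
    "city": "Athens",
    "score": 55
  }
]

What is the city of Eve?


Looking up record where name = Eve
Record index: 0
Field 'city' = Bangkok

ANSWER: Bangkok


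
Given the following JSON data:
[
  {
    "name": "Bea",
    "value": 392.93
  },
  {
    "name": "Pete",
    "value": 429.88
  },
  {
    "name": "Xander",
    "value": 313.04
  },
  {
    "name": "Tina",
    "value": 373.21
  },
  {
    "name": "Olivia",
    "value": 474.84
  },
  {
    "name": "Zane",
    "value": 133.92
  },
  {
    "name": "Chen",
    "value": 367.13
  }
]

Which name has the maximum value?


Comparing values:
  Bea: 392.93
  Pete: 429.88
  Xander: 313.04
  Tina: 373.21
  Olivia: 474.84
  Zane: 133.92
  Chen: 367.13
Maximum: Olivia (474.84)

ANSWER: Olivia


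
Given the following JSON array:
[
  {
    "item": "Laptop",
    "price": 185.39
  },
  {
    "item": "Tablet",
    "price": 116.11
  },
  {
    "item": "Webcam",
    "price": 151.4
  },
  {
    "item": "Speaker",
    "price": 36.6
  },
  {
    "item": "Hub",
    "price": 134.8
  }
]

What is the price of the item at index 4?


Array index 4 -> Hub
price = 134.8

ANSWER: 134.8


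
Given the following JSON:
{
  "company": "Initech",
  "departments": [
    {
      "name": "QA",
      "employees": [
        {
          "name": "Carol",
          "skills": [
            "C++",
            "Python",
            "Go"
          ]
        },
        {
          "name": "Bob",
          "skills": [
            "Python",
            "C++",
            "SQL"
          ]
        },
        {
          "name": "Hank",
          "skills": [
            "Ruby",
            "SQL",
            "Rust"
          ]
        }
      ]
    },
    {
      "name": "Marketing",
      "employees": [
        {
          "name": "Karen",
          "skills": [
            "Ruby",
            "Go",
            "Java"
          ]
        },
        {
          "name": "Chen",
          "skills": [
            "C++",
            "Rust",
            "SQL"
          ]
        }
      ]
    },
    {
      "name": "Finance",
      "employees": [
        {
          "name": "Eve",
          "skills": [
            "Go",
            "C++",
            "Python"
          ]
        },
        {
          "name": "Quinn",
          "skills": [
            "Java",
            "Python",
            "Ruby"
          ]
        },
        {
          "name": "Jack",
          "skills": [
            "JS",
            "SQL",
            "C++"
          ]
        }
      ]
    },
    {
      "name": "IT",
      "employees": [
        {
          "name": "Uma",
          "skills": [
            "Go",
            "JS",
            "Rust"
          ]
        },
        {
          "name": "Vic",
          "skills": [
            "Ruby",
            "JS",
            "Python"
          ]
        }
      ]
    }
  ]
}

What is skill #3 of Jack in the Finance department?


Path: departments[2].employees[2].skills[2]
Value: C++

ANSWER: C++


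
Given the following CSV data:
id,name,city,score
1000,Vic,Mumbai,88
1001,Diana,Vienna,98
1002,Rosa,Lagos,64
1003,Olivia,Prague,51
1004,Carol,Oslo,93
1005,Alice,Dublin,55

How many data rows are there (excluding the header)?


Counting rows (excluding header):
Header: id,name,city,score
Data rows: 6

ANSWER: 6


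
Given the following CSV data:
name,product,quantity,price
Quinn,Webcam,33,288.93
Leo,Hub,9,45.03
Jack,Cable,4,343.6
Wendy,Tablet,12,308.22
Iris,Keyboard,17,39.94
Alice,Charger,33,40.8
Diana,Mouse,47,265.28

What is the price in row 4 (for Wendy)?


Row 4: Wendy
Column 'price' = 308.22

ANSWER: 308.22


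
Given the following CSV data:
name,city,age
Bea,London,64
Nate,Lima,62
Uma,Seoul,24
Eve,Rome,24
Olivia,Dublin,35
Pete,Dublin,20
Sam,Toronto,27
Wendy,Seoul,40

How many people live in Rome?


Scanning city column for 'Rome':
  Row 4: Eve -> MATCH
Total matches: 1

ANSWER: 1


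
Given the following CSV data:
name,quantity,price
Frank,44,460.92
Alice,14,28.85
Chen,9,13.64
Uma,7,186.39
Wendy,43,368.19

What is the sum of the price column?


Values in 'price' column:
  Row 1: 460.92
  Row 2: 28.85
  Row 3: 13.64
  Row 4: 186.39
  Row 5: 368.19
Sum = 460.92 + 28.85 + 13.64 + 186.39 + 368.19 = 1057.99

ANSWER: 1057.99


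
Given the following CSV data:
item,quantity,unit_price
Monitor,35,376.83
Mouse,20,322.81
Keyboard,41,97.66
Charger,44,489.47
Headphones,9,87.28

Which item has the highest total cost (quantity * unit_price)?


Computing row totals:
  Monitor: 13189.05
  Mouse: 6456.2
  Keyboard: 4004.06
  Charger: 21536.68
  Headphones: 785.52
Maximum: Charger (21536.68)

ANSWER: Charger


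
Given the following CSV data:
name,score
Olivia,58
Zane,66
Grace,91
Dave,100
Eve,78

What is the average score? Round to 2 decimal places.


Scores: 58, 66, 91, 100, 78
Sum = 393
Count = 5
Average = 393 / 5 = 78.60

ANSWER: 78.60


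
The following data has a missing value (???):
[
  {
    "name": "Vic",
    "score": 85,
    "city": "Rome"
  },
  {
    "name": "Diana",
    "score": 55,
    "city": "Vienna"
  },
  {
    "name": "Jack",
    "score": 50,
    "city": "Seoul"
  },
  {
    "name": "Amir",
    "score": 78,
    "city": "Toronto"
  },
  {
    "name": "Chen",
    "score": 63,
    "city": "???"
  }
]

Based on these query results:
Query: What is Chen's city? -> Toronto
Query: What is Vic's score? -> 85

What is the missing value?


The missing value is Chen's city
From query: Chen's city = Toronto

ANSWER: Toronto


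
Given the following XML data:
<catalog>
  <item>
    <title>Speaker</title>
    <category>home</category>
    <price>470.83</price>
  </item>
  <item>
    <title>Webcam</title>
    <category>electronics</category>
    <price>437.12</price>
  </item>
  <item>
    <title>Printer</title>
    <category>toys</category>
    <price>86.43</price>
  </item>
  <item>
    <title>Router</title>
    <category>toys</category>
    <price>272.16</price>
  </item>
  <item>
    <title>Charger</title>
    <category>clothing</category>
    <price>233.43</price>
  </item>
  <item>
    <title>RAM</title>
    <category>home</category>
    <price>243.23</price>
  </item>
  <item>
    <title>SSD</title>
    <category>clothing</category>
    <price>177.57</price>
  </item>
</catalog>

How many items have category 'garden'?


Scanning <item> elements for <category>garden</category>:
Count: 0

ANSWER: 0


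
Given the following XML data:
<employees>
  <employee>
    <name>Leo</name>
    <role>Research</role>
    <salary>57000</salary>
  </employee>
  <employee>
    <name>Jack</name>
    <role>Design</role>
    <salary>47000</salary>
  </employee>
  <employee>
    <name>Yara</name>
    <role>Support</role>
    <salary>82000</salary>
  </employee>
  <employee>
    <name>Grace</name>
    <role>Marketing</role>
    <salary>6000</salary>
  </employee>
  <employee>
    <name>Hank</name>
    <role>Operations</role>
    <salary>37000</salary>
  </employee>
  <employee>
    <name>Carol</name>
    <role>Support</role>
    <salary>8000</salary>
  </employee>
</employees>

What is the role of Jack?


Searching for <employee> with <name>Jack</name>
Found at position 2
<role>Design</role>

ANSWER: Design


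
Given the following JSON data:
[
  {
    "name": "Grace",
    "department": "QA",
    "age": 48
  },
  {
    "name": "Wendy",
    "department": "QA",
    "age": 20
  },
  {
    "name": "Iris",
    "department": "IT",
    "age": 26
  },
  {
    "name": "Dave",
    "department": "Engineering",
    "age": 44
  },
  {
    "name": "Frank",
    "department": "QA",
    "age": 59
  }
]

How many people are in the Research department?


Scanning records for department = Research
  No matches found
Count: 0

ANSWER: 0


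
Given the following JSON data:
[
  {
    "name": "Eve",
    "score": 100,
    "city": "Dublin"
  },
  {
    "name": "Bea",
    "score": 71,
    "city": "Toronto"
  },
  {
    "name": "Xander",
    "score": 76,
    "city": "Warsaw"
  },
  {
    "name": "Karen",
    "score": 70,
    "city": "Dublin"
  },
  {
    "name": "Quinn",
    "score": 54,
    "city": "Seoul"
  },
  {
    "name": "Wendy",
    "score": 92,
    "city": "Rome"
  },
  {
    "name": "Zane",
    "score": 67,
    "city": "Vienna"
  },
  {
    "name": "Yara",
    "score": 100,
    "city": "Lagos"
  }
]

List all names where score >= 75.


Filtering records where score >= 75:
  Eve (score=100) -> YES
  Bea (score=71) -> no
  Xander (score=76) -> YES
  Karen (score=70) -> no
  Quinn (score=54) -> no
  Wendy (score=92) -> YES
  Zane (score=67) -> no
  Yara (score=100) -> YES


ANSWER: Eve, Xander, Wendy, Yara


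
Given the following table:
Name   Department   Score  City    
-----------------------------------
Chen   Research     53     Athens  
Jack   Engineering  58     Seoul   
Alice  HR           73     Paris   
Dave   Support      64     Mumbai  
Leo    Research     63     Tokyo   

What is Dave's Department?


Row 4: Dave
Department = Support

ANSWER: Support


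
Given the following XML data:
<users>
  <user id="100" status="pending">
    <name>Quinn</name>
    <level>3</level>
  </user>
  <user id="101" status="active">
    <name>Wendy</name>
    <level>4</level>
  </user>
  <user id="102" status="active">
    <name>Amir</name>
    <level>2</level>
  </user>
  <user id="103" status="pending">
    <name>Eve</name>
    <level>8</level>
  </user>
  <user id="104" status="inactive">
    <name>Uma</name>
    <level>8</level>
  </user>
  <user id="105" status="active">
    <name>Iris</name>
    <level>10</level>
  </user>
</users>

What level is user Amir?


Finding user: Amir
<level>2</level>

ANSWER: 2


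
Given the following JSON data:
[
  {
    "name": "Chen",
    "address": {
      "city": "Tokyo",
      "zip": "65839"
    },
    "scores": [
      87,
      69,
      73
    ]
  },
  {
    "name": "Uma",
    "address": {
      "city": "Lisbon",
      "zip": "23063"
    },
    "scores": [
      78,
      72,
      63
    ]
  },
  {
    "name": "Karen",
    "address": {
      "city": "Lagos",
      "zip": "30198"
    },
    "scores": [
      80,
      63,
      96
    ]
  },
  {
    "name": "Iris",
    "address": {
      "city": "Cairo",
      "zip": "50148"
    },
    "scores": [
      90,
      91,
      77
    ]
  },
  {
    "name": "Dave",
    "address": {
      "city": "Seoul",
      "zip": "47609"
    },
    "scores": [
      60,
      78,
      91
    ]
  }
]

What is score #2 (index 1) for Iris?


Path: records[3].scores[1]
Value: 91

ANSWER: 91


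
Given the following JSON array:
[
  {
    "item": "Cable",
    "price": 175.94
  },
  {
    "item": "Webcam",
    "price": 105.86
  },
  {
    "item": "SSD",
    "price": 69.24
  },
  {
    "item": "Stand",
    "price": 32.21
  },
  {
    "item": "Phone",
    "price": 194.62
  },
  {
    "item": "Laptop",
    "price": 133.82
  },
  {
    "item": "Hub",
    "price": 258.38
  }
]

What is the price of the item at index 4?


Array index 4 -> Phone
price = 194.62

ANSWER: 194.62


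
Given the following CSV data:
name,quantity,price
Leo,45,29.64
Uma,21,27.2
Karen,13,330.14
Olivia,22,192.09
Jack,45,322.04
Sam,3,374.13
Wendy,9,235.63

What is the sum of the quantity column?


Values in 'quantity' column:
  Row 1: 45
  Row 2: 21
  Row 3: 13
  Row 4: 22
  Row 5: 45
  Row 6: 3
  Row 7: 9
Sum = 45 + 21 + 13 + 22 + 45 + 3 + 9 = 158

ANSWER: 158


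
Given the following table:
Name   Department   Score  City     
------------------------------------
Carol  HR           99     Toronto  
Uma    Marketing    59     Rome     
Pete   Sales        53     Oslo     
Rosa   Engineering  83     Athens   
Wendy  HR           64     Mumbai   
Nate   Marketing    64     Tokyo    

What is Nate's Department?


Row 6: Nate
Department = Marketing

ANSWER: Marketing


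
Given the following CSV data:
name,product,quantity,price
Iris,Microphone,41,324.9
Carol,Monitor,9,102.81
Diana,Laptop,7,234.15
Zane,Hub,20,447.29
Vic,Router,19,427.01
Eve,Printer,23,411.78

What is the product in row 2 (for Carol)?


Row 2: Carol
Column 'product' = Monitor

ANSWER: Monitor


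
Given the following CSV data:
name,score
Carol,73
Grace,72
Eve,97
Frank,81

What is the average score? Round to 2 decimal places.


Scores: 73, 72, 97, 81
Sum = 323
Count = 4
Average = 323 / 4 = 80.75

ANSWER: 80.75


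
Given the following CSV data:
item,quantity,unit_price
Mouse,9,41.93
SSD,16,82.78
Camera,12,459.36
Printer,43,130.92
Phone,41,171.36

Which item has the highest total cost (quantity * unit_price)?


Computing row totals:
  Mouse: 377.37
  SSD: 1324.48
  Camera: 5512.32
  Printer: 5629.56
  Phone: 7025.76
Maximum: Phone (7025.76)

ANSWER: Phone


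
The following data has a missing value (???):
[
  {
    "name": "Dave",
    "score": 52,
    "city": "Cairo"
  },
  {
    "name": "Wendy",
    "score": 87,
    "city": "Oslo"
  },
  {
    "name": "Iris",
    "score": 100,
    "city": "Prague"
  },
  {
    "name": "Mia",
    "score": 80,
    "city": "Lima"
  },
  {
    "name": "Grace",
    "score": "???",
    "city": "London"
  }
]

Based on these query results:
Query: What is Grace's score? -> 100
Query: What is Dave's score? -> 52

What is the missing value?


The missing value is Grace's score
From query: Grace's score = 100

ANSWER: 100


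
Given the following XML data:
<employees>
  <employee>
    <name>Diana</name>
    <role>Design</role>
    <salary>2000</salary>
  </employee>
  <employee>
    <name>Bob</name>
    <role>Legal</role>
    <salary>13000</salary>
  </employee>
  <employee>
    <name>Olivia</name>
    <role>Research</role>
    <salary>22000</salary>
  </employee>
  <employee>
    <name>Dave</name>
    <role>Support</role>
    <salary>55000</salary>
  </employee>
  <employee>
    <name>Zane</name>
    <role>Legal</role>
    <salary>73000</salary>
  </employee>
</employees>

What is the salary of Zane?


Searching for <employee> with <name>Zane</name>
Found at position 5
<salary>73000</salary>

ANSWER: 73000


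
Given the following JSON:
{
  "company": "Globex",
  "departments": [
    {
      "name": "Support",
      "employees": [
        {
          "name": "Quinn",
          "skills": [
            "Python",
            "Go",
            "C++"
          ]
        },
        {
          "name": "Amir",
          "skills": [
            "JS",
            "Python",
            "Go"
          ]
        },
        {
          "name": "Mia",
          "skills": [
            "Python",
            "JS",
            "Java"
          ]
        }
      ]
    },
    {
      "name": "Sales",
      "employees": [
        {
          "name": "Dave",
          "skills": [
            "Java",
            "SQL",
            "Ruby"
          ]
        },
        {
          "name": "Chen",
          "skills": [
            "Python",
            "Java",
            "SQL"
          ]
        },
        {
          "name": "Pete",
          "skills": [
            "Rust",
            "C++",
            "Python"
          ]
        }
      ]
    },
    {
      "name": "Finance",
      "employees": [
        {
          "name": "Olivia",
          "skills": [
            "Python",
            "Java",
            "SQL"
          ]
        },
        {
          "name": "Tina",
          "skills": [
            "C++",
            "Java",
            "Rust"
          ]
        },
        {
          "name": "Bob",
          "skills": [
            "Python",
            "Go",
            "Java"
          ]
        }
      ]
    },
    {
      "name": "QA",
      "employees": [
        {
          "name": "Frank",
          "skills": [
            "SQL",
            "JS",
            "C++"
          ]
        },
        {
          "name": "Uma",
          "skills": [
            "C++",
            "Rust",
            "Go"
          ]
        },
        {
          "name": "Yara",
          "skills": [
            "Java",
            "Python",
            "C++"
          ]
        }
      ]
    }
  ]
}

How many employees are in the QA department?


Path: departments[3].employees
Count: 3

ANSWER: 3


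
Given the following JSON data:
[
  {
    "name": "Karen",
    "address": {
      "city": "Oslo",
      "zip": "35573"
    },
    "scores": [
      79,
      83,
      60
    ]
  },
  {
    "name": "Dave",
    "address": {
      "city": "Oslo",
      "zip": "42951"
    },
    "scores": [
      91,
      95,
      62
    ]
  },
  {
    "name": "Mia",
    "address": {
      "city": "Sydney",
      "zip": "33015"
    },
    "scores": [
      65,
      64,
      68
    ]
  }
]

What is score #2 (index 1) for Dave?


Path: records[1].scores[1]
Value: 95

ANSWER: 95


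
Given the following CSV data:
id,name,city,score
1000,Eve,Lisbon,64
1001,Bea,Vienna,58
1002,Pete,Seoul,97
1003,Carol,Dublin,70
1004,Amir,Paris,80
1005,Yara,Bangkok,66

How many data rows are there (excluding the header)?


Counting rows (excluding header):
Header: id,name,city,score
Data rows: 6

ANSWER: 6


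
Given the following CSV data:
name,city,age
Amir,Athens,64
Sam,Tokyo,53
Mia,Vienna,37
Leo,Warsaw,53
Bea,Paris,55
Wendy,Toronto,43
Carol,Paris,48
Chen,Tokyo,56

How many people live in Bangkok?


Scanning city column for 'Bangkok':
Total matches: 0

ANSWER: 0


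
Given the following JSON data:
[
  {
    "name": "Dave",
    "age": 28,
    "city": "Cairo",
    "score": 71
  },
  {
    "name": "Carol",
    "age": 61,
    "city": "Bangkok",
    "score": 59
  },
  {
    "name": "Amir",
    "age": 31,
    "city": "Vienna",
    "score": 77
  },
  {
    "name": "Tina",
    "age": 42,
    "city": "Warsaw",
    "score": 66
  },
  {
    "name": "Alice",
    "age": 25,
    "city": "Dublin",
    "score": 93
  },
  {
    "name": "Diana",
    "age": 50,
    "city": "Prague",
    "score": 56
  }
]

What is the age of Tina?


Looking up record where name = Tina
Record index: 3
Field 'age' = 42

ANSWER: 42


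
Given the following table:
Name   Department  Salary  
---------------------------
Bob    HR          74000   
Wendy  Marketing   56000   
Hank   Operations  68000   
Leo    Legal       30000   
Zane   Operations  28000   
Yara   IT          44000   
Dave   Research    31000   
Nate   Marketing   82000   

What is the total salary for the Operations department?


Operations department members:
  Hank: 68000
  Zane: 28000
Total = 68000 + 28000 = 96000

ANSWER: 96000


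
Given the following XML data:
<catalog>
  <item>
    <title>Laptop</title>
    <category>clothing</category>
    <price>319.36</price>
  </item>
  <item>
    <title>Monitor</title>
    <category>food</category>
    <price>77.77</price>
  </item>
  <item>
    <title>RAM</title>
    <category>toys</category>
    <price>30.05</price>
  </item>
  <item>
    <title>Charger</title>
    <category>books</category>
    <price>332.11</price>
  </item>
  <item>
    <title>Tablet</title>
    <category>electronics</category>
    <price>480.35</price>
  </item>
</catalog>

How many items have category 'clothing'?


Scanning <item> elements for <category>clothing</category>:
  Item 1: Laptop -> MATCH
Count: 1

ANSWER: 1


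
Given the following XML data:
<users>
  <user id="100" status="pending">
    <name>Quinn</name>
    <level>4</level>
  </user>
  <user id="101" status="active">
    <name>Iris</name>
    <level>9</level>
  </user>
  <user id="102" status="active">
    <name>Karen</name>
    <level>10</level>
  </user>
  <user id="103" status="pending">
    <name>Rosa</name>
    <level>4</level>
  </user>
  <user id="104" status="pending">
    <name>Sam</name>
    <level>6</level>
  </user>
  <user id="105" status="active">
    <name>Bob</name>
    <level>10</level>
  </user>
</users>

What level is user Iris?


Finding user: Iris
<level>9</level>

ANSWER: 9


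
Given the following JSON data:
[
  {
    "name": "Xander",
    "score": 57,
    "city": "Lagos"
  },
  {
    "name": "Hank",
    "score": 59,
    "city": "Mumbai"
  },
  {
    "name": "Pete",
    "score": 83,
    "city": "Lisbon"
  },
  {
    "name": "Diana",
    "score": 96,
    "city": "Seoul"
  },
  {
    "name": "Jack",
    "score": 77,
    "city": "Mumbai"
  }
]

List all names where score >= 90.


Filtering records where score >= 90:
  Xander (score=57) -> no
  Hank (score=59) -> no
  Pete (score=83) -> no
  Diana (score=96) -> YES
  Jack (score=77) -> no


ANSWER: Diana


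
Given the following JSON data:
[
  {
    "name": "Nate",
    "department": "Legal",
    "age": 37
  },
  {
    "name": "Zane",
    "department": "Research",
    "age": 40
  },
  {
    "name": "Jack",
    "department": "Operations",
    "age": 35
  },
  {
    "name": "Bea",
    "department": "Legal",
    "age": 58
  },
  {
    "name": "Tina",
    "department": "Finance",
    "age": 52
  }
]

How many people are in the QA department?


Scanning records for department = QA
  No matches found
Count: 0

ANSWER: 0


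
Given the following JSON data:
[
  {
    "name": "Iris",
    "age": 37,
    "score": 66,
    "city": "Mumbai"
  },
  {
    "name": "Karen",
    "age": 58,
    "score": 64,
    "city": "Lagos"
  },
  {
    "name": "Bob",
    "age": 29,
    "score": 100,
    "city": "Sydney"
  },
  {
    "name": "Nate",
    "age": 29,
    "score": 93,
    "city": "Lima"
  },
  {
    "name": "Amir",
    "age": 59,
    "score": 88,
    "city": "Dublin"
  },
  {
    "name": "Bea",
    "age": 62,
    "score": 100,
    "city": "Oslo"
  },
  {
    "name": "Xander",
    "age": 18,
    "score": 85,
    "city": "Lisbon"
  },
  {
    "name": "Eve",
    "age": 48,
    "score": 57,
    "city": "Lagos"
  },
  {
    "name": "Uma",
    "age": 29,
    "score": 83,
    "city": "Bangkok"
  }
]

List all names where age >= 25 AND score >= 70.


Checking both conditions:
  Iris (age=37, score=66) -> no
  Karen (age=58, score=64) -> no
  Bob (age=29, score=100) -> YES
  Nate (age=29, score=93) -> YES
  Amir (age=59, score=88) -> YES
  Bea (age=62, score=100) -> YES
  Xander (age=18, score=85) -> no
  Eve (age=48, score=57) -> no
  Uma (age=29, score=83) -> YES


ANSWER: Bob, Nate, Amir, Bea, Uma


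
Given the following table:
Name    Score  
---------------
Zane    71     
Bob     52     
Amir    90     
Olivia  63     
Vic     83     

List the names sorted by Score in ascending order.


Sorting by Score (ascending):
  Bob: 52
  Olivia: 63
  Zane: 71
  Vic: 83
  Amir: 90


ANSWER: Bob, Olivia, Zane, Vic, Amir


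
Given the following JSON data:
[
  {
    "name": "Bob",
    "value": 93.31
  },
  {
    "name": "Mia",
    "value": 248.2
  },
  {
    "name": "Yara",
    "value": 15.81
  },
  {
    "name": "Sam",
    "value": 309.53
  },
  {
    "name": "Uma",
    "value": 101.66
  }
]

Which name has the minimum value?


Comparing values:
  Bob: 93.31
  Mia: 248.2
  Yara: 15.81
  Sam: 309.53
  Uma: 101.66
Minimum: Yara (15.81)

ANSWER: Yara


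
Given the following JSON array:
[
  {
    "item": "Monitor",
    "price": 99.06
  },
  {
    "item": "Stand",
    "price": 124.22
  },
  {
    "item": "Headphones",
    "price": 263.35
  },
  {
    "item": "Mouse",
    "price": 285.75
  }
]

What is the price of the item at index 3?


Array index 3 -> Mouse
price = 285.75

ANSWER: 285.75


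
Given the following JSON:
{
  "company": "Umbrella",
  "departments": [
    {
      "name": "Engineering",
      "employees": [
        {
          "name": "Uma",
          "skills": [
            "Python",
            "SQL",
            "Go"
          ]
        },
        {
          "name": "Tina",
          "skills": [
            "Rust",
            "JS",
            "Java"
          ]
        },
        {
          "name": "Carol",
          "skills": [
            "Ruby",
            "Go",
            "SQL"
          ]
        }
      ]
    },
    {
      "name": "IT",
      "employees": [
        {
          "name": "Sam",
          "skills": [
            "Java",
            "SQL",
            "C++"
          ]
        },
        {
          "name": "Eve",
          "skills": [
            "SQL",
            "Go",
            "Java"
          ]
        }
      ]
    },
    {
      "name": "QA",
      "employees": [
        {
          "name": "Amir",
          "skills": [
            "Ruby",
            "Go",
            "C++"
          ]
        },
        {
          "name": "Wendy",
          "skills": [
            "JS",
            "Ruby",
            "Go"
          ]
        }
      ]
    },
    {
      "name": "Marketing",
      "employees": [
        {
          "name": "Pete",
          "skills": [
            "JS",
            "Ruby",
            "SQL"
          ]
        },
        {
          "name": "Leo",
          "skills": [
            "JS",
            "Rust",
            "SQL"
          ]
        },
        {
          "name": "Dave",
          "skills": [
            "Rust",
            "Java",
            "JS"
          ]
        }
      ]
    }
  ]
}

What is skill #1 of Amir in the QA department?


Path: departments[2].employees[0].skills[0]
Value: Ruby

ANSWER: Ruby


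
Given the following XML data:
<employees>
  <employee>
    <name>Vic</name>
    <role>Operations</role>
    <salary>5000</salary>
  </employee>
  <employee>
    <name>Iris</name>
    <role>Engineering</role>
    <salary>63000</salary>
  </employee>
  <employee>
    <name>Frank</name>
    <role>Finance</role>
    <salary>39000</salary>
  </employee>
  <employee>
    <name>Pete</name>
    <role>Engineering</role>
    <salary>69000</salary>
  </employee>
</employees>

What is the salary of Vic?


Searching for <employee> with <name>Vic</name>
Found at position 1
<salary>5000</salary>

ANSWER: 5000


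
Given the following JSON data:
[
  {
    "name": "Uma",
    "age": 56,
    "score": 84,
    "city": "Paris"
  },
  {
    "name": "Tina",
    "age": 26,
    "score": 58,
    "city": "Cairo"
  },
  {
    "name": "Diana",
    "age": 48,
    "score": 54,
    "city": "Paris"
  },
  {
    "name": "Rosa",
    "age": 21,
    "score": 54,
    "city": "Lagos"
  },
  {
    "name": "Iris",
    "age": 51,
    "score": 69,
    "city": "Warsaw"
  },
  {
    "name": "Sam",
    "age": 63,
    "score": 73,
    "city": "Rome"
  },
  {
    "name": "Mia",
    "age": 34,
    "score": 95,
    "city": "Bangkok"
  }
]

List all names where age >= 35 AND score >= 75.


Checking both conditions:
  Uma (age=56, score=84) -> YES
  Tina (age=26, score=58) -> no
  Diana (age=48, score=54) -> no
  Rosa (age=21, score=54) -> no
  Iris (age=51, score=69) -> no
  Sam (age=63, score=73) -> no
  Mia (age=34, score=95) -> no


ANSWER: Uma


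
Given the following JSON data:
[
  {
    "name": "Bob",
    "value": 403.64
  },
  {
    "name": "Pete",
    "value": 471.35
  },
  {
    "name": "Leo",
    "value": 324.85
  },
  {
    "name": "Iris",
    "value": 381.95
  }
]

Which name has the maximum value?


Comparing values:
  Bob: 403.64
  Pete: 471.35
  Leo: 324.85
  Iris: 381.95
Maximum: Pete (471.35)

ANSWER: Pete


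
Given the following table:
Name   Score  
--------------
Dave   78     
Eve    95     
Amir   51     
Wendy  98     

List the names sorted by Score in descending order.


Sorting by Score (descending):
  Wendy: 98
  Eve: 95
  Dave: 78
  Amir: 51


ANSWER: Wendy, Eve, Dave, Amir
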